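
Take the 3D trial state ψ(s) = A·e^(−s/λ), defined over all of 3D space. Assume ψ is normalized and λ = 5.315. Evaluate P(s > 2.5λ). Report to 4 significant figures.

Integrate the radial probability density 4πs²|ψ|² over s > 2.5λ.
The full normalization integral is A²·[π·λ^3] = 1, fixing A².
Substituting u = s/λ, A², 4π and the length scale all cancel in the ratio: P = ∫_{2.5}^{∞} u^2·e^(-2·u) du / ∫_{0}^{∞} u^2·e^(-2·u) du.
Using ∫ u^2·e^(-2·u) du = -(2·u^2 + 2·u + 1)·e^(-2·u)/4, the numerator is 37·e^(-5)/8 and the denominator is 1/4.
This evaluates to P = 0.12465.

P ≈ 0.1247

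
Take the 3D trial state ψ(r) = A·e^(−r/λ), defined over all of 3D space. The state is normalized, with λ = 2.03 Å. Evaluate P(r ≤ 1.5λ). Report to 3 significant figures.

P ≈ 0.577

Integrate the radial probability density 4πr²|ψ|² over r ≤ 1.5λ.
A² is fixed by ∫₀^∞ 4πr²|ψ|² dr = 1, i.e. A² = (π·λ^3)^(−1).
Substituting u = r/λ, A², 4π and the length scale all cancel in the ratio: P = ∫_{0}^{1.5} u^2·e^(-2·u) du / ∫_{0}^{∞} u^2·e^(-2·u) du.
An antiderivative of u^2·e^(-2·u) is -(2·u^2 + 2·u + 1)·e^(-2·u)/4; evaluating from 0 to 1.5 gives 1/4 - 17·e^(-3)/8, while the full integral is 1/4.
Taking the ratio yields P = 0.5768.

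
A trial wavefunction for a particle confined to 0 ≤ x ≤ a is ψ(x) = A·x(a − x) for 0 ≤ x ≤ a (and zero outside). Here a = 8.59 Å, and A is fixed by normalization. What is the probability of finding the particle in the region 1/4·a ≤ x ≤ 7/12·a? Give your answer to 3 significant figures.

The probability is P = ∫ |ψ|² dx over [1/4·a, 7/12·a].
The normalization integral ∫|ψ|²dx over the whole domain equals a^5/30·A², and A² cancels in the ratio.
Let u = x/a; then A² and the length scale cancel, so P = ∫_{1/4}^{7/12} u^2·(1 - u)^2 du ÷ ∫_{0}^{1} u^2·(1 - u)^2 du.
Using ∫ u^2·(1 - u)^2 du = u^3·(6·u^2 - 15·u + 10)/30, the numerator is ≈ 0.018329 and the denominator is 1/30.
This works out to P = 0.5499.

P ≈ 0.550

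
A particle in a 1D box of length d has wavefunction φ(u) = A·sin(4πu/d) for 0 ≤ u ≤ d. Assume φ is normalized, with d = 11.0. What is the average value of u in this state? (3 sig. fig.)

⟨u⟩ ≈ 5.50

By definition ⟨u⟩ = ∫ u |φ(u)|² du.
Using sin²θ = (1 − cos 2θ)/2, since the A² factors cancel between numerator and denominator, ⟨u⟩ = d/2.
Putting d = 11.0 gives 5.500.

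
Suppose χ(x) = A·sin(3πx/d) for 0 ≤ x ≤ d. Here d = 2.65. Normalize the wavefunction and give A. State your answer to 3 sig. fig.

A ≈ 0.869

The normalization condition is ∫|χ|² dx = 1 from 0 to d.
With ∫₀^d sin²(nπx/d) dx = d/2, carrying out the integral gives A² · d/2.
Hence A² = 1/[d/2].
With d = 2.65: A² = 0.7547 and A = 0.8687.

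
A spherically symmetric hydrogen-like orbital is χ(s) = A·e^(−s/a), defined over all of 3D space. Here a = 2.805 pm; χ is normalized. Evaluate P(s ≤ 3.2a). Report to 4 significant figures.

P ≈ 0.9537

With dV = 4πs²ds, the probability is ∫|χ|² dV over s ≤ 3.2a.
A² is fixed by ∫₀^∞ 4πs²|χ|² ds = 1, i.e. A² = (π·a^3)^(−1).
Let u = s/a; then A², 4π and the length scale all cancel, so P = ∫_{0}^{3.2} u^2·e^(-2·u) du ÷ ∫_{0}^{∞} u^2·e^(-2·u) du.
Using ∫ u^2·e^(-2·u) du = -(2·u^2 + 2·u + 1)·e^(-2·u)/4, the numerator is 1/4 - 697·e^(-32/5)/100 and the denominator is 1/4.
Taking the ratio yields P = 0.95368.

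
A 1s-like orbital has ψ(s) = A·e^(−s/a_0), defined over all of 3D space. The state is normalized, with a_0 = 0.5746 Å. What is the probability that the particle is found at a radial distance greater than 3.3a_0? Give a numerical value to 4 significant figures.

With dV = 4πs²ds, the probability is ∫|ψ|² dV over s > 3.3a_0.
The full normalization integral is A²·[π·a_0^3] = 1, fixing A².
Let u = s/a_0; then A², 4π and the length scale all cancel, so P = ∫_{3.3}^{∞} u^2·e^(-2·u) du ÷ ∫_{0}^{∞} u^2·e^(-2·u) du.
An antiderivative of u^2·e^(-2·u) is -(2·u^2 + 2·u + 1)·e^(-2·u)/4; evaluating from 3.3 to ∞ gives 1469·e^(-33/5)/200, while the full integral is 1/4.
This evaluates to P = 0.039968.

P ≈ 0.03997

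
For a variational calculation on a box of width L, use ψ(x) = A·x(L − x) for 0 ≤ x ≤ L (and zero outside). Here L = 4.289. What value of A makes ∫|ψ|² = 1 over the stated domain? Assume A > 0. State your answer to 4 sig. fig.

A ≈ 0.1438

We need A² ∫|f|² dx = 1, taking the integral from 0 to L.
The integral (without the A² prefactor) comes out to L^5/30.
Hence A² = 1/[L^5/30].
With L = 4.289: A² = 0.020670 and A = 0.14377.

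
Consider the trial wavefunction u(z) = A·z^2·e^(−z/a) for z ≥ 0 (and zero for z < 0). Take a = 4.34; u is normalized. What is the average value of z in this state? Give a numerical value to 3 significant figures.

⟨z⟩ ≈ 10.9

⟨z⟩ = ∫ z |u|² dz over the full domain.
The ratio of the moment integral to the normalization integral gives ⟨z⟩ = 5·a/2.
Putting a = 4.34 gives 10.85.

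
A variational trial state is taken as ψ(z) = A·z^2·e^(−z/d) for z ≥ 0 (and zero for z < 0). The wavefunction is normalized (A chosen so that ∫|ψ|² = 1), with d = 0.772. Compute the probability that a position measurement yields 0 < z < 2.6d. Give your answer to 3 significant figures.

|ψ|² is the probability density, so P = ∫_{0}^{2.6d} |ψ|² dz.
Since A² = 1/(3·d^5/4), this is the region integral divided by the full normalization integral.
Substituting u = z/d, A² and the length scale cancel in the ratio: P = ∫_{0}^{2.6} u^4·e^(-2·u) du / ∫_{0}^{∞} u^4·e^(-2·u) du.
An antiderivative of u^4·e^(-2·u) is -(u^4/2 + u^3 + 3·u^2/2 + 3·u/2 + 3/4)·e^(-2·u); evaluating from 0 to 2.6 gives ≈ 0.44540, while the full integral is 3/4.
Taking the ratio, P = 0.5939.

P ≈ 0.594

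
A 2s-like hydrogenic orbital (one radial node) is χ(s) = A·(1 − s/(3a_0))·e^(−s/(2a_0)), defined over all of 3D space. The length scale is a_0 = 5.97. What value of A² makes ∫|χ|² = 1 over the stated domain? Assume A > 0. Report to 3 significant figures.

A^2 ≈ 0.000561

The normalization condition is ∫|χ|² 4πs² ds = 1 from 0 to ∞.
The angular integral contributes 4π, leaving ∫₀^∞ s²|χ|² ds.
Carrying out the integral gives A² · 8·π·a_0^3/3.
So A² = (8·π·a_0^3/3)^(−1).
Substituting a_0 = 5.97 gives A² = 0.0005610, so A = 0.02369.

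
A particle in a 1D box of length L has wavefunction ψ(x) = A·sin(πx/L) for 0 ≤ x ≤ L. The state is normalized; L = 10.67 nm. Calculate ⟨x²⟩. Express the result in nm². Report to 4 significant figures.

⟨x^2⟩ ≈ 32.18 nm^2

The expectation value is the |ψ|²-weighted average of x^2: ∫ x^2|ψ|² dx.
With ∫₀^L sin²(nπx/L) dx = L/2, since the A² factors cancel between numerator and denominator, ⟨x²⟩ = -L^2/(2·π^2) + L^2/3.
With L = 10.67, ⟨x^2⟩ = 32.182.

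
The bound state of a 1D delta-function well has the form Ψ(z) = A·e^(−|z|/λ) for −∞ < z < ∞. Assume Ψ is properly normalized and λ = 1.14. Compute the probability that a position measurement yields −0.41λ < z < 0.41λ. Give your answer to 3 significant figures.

P = ∫_{−0.41λ}^{0.41λ} |Ψ(z)|² dz.
With A² fixed by ∫|Ψ|² = 1, i.e. A² = (λ)^(−1), substitute and integrate.
Both integrals are even about z = 0, so only the z ≥ 0 halves are needed (the factors of 2 cancel). Let u = z/λ; then A² and the length scale cancel, so P = ∫_{0}^{0.41} e^(-2·u) du ÷ ∫_{0}^{∞} e^(-2·u) du.
With ∫ e^(-2·u) du = -e^(-2·u)/2 + C, the region integral is 1/2 - e^(-41/50)/2 and the full one is 1/2.
This works out to P = 0.5596.

P ≈ 0.560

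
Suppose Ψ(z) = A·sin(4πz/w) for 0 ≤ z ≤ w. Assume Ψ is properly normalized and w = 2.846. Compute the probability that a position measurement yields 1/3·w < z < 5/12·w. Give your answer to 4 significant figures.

P ≈ 0.1522

The probability is P = ∫ |Ψ|² dz over [1/3·w, 5/12·w].
With A² fixed by ∫|Ψ|² = 1, i.e. A² = (w/2)^(−1), substitute and integrate.
Substituting u = z/w, A² and the length scale cancel in the ratio: P = ∫_{1/3}^{5/12} sin(4·π·u)^2 du / ∫_{0}^{1} sin(4·π·u)^2 du.
Using ∫ sin(4·π·u)^2 du = u/2 - sin(4·π·u)·cos(4·π·u)/(8·π), the numerator is √(3)/(16·π) + 1/24 and the denominator is 1/2.
This works out to P = (√(3)/8 + π/12)/π.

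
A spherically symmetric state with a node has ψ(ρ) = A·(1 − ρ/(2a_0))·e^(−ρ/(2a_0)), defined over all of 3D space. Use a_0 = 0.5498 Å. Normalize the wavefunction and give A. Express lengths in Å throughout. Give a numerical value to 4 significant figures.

Normalization requires ∫|ψ|² 4πρ² dρ = 1, integrated from 0 to ∞.
The angular integral contributes 4π, leaving ∫₀^∞ ρ²|ψ|² dρ.
Using ∫₀^∞ ρⁿ e^(−αρ) dρ = n!/αⁿ⁺¹, with ψ = A·(1 − ρ/(2a_0))·e^(−ρ/(2a_0)), the integral evaluates to A²·[8·π·a_0^3].
Setting this equal to 1 gives A² = 1/(8·π·a_0^3).
Plugging in a_0 = 0.5498 yields A = 0.48930.

A ≈ 0.4893 Å^(-3/2)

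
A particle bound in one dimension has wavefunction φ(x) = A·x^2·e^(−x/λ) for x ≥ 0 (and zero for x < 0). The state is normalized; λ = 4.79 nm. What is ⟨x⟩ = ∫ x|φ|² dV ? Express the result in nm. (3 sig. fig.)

The expectation value is the |φ|²-weighted average of x: ∫ x|φ|² dx.
The ratio of the moment integral to the normalization integral gives ⟨x⟩ = 5·λ/2.
Putting λ = 4.79 gives 11.98.

⟨x⟩ ≈ 12.0 nm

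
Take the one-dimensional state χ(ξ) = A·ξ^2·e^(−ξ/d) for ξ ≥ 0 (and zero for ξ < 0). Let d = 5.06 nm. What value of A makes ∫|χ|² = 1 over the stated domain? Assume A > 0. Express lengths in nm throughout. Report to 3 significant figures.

A ≈ 0.0200 nm^(-5/2)

Require ∫ |χ|² dξ = 1 over the whole domain.
Using ∫₀^∞ ξⁿ e^(−αξ) dξ = n!/αⁿ⁺¹, the integral (without the A² prefactor) comes out to 3·d^5/4.
So A² = (3·d^5/4)^(−1).
Substituting d = 5.06 gives A² = 0.0004020, so A = 0.02005.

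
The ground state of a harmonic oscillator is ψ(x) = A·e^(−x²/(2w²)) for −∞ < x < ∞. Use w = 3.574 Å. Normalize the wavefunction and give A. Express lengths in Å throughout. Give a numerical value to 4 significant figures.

A ≈ 0.3973 Å^(-1/2)

We need A² ∫|f|² dx = 1, taking the integral from −∞ to ∞.
∫|ψ|² dx = A²·(√(π)·w).
Hence A² = 1/[√(π)·w].
Plugging in w = 3.574 yields A = 0.39732.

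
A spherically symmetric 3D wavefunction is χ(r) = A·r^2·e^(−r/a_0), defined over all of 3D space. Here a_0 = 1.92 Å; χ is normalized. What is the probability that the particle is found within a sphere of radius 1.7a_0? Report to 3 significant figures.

P ≈ 0.0579

With dV = 4πr²dr, the probability is ∫|χ|² dV over r ≤ 1.7a_0.
Normalization gives A² = 1/(45·π·a_0^7/2).
In terms of u = r/a_0 (A², 4π and the length scale all cancel between numerator and denominator), P = [∫_{0}^{1.7} u^6·e^(-2·u) du] / [∫_{0}^{∞} u^6·e^(-2·u) du].
Using ∫ u^6·e^(-2·u) du = -(4·u^6 + 12·u^5 + 30·u^4 + 60·u^3 + 90·u^2 + 90·u + 45)·e^(-2·u)/8, the numerator is ≈ 0.32542 and the denominator is 45/8.
Taking the ratio yields P = 0.05785.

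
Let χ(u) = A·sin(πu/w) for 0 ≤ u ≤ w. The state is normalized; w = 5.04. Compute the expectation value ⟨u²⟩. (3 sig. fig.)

⟨u^2⟩ ≈ 7.18

By definition ⟨u²⟩ = ∫ u^2 |χ(u)|² du.
Since the A² factors cancel between numerator and denominator, ⟨u²⟩ = -w^2/(2·π^2) + w^2/3.
With w = 5.04, ⟨u^2⟩ = 7.180.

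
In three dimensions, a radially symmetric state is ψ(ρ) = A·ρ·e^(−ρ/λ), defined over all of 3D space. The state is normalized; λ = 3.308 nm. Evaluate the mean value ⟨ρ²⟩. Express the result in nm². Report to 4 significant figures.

⟨ρ²⟩ = ∫ ρ^2 |ψ|² 4πρ² dρ over the full domain.
Using ∫₀^∞ ρⁿ e^(−αρ) dρ = n!/αⁿ⁺¹, since the A² factors cancel between numerator and denominator, ⟨ρ²⟩ = 15·λ^2/2.
With λ = 3.308, ⟨ρ^2⟩ = 82.071.

⟨ρ^2⟩ ≈ 82.07 nm^2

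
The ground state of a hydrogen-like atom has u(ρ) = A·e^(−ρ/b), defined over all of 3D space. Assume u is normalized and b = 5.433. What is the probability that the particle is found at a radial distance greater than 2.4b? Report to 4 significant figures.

P ≈ 0.1425

P = ∫ |u|² 4πρ² dρ over ρ > 2.4b.
Normalization gives A² = 1/(π·b^3).
In terms of t = ρ/b (A², 4π and the length scale all cancel between numerator and denominator), P = [∫_{2.4}^{∞} t^2·e^(-2·t) dt] / [∫_{0}^{∞} t^2·e^(-2·t) dt].
Using ∫ t^2·e^(-2·t) dt = -(2·t^2 + 2·t + 1)·e^(-2·t)/4, the numerator is 433·e^(-24/5)/100 and the denominator is 1/4.
This evaluates to P = 0.14254.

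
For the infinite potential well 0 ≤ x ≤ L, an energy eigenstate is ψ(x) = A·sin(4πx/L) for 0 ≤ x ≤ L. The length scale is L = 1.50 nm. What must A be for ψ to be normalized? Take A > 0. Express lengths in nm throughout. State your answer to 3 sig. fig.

A ≈ 1.15 nm^(-1/2)

Require ∫ |ψ|² dx = 1 over the whole domain.
With ∫₀^L sin²(nπx/L) dx = L/2, ∫|ψ|² dx = A²·(L/2).
So A² = (L/2)^(−1).
With L = 1.50: A² = 1.333 and A = 1.155.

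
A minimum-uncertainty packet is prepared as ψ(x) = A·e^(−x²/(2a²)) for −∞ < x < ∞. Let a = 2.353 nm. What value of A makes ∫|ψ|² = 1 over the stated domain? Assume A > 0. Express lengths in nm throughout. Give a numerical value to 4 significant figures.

Normalization requires ∫|ψ|² dx = 1, integrated from −∞ to ∞.
The integral (without the A² prefactor) comes out to √(π)·a.
Substituting a = 2.353 gives A² = 0.23977, so A = 0.48967.

A ≈ 0.4897 nm^(-1/2)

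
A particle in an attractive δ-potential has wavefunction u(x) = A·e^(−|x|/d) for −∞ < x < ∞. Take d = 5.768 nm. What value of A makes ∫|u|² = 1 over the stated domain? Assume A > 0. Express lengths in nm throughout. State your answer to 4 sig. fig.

The normalization condition is ∫|u|² dx = 1 from −∞ to ∞.
Recall ∫₀^∞ x^m e^(−x/β) dx = m!·β^(m+1), carrying out the integral gives A² · d.
Hence A² = 1/[d].
Plugging in d = 5.768 yields A = 0.41638.

A ≈ 0.4164 nm^(-1/2)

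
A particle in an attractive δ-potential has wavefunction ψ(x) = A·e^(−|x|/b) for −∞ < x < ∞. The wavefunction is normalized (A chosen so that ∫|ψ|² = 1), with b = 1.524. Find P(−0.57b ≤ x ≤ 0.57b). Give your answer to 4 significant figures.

P = ∫_{−0.57b}^{0.57b} |ψ(x)|² dx.
The normalization integral ∫|ψ|²dx over the whole domain equals b·A², and A² cancels in the ratio.
By symmetry take twice the x ≥ 0 contribution in numerator and denominator; the 2's cancel. In terms of u = x/b (A² and the length scale cancel between numerator and denominator), P = [∫_{0}^{0.57} e^(-2·u) du] / [∫_{0}^{∞} e^(-2·u) du].
With ∫ e^(-2·u) du = -e^(-2·u)/2 + C, the region integral is 1/2 - e^(-57/50)/2 and the full one is 1/2.
This works out to P = 0.68018.

P ≈ 0.6802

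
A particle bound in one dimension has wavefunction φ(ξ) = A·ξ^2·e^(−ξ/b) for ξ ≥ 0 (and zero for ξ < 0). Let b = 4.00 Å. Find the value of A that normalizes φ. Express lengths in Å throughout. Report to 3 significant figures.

The normalization condition is ∫|φ|² dξ = 1 from 0 to ∞.
With ∫₀^∞ ξ^4 e^(−αξ) dξ = 4!/α^5, ∫|φ|² dξ = A²·(3·b^5/4).
Plugging in b = 4.00 yields A = 0.03608.

A ≈ 0.0361 Å^(-5/2)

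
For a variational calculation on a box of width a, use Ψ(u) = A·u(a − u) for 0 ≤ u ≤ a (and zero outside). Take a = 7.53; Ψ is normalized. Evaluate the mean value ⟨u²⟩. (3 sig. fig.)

⟨u^2⟩ ≈ 16.2

The expectation value is the |Ψ|²-weighted average of u^2: ∫ u^2|Ψ|² du.
Expanding the polynomial and integrating term by term, since the A² factors cancel between numerator and denominator, ⟨u²⟩ = 2·a^2/7.
With a = 7.53, ⟨u^2⟩ = 16.20.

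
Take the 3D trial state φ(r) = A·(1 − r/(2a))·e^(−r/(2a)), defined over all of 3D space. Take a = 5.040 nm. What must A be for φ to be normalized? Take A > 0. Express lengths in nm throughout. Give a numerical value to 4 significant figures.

Require ∫ |φ|² 4πr² dr = 1 over the whole domain.
In 3D with spherical symmetry the volume element is 4πr² dr.
With φ = A·(1 − r/(2a))·e^(−r/(2a)), the integral evaluates to A²·[8·π·a^3].
So A² = (8·π·a^3)^(−1).
With a = 5.040: A² = 0.00031079 and A = 0.017629.

A ≈ 0.01763 nm^(-3/2)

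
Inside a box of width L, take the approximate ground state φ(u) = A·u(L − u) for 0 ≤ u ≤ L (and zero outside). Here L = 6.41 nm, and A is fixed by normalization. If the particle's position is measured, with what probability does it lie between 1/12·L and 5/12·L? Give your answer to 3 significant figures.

P ≈ 0.342

|φ|² is the probability density, so P = ∫_{1/12·L}^{5/12·L} |φ|² du.
Since A² = 1/(L^5/30), this is the region integral divided by the full normalization integral.
Substituting t = u/L, A² and the length scale cancel in the ratio: P = ∫_{1/12}^{5/12} t^2·(1 - t)^2 dt / ∫_{0}^{1} t^2·(1 - t)^2 dt.
Using ∫ t^2·(1 - t)^2 dt = t^3·(6·t^2 - 15·t + 10)/30, the numerator is ≈ 0.011384 and the denominator is 1/30.
This works out to P = 0.3415.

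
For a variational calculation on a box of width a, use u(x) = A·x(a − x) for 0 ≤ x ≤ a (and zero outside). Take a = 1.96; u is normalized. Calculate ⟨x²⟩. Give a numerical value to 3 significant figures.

By definition ⟨x²⟩ = ∫ x^2 |u(x)|² dx.
Expanding the polynomial and integrating term by term, the ratio of the moment integral to the normalization integral gives ⟨x²⟩ = 2·a^2/7.
With a = 1.96, ⟨x^2⟩ = 1.098.

⟨x^2⟩ ≈ 1.10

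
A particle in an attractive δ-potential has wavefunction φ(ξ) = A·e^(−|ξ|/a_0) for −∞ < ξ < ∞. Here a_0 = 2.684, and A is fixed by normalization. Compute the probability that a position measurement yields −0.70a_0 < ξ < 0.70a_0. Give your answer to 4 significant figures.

P ≈ 0.7534

P = ∫_{−0.70a_0}^{0.70a_0} |φ(ξ)|² dξ.
The normalization integral ∫|φ|²dξ over the whole domain equals a_0·A², and A² cancels in the ratio.
By symmetry take twice the ξ ≥ 0 contribution in numerator and denominator; the 2's cancel. In terms of u = ξ/a_0 (A² and the length scale cancel between numerator and denominator), P = [∫_{0}^{0.70} e^(-2·u) du] / [∫_{0}^{∞} e^(-2·u) du].
An antiderivative of e^(-2·u) is -e^(-2·u)/2; evaluating from 0 to 0.70 gives 1/2 - e^(-7/5)/2, while the full integral is 1/2.
This works out to P = 0.75340.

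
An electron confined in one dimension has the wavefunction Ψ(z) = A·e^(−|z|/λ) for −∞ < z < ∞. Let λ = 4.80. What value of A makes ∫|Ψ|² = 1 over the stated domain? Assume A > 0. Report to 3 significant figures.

A ≈ 0.456

Normalization requires ∫|Ψ|² dz = 1, integrated from −∞ to ∞.
Recall ∫₀^∞ z^m e^(−z/β) dz = m!·β^(m+1), carrying out the integral gives A² · λ.
Setting this equal to 1 gives A² = 1/(λ).
Plugging in λ = 4.80 yields A = 0.4564.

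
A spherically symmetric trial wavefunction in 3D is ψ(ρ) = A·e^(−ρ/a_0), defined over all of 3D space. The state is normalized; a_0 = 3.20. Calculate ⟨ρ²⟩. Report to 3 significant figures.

⟨ρ²⟩ = ∫ ρ^2 |ψ|² 4πρ² dρ over the full domain.
Recall ∫₀^∞ ρ^m e^(−ρ/β) dρ = m!·β^(m+1), the ratio of the moment integral to the normalization integral gives ⟨ρ²⟩ = 3·a_0^2.
With a_0 = 3.20, ⟨ρ^2⟩ = 30.72.

⟨ρ^2⟩ ≈ 30.7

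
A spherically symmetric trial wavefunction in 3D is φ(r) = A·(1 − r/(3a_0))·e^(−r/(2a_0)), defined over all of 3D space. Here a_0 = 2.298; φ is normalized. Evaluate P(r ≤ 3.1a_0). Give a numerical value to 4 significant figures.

P ≈ 0.3528

Integrate the radial probability density 4πr²|φ|² over r ≤ 3.1a_0.
A² is fixed by ∫₀^∞ 4πr²|φ|² dr = 1, i.e. A² = (8·π·a_0^3/3)^(−1).
In terms of u = r/a_0 (A², 4π and the length scale all cancel between numerator and denominator), P = [∫_{0}^{3.1} u^2·(1 - u/3)^2·e^(-u) du] / [∫_{0}^{∞} u^2·(1 - u/3)^2·e^(-u) du].
With ∫ u^2·(1 - u/3)^2·e^(-u) du = (-u^4 + 2·u^3 - 3·u^2 - 6·u - 6)·e^(-u)/9 + C, the region integral is ≈ 0.235195 and the full one is 2/3.
This evaluates to P = 0.35279.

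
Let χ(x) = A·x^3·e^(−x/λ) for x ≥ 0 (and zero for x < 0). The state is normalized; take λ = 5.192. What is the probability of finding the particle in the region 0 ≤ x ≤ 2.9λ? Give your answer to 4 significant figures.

The probability is P = ∫ |χ|² dx over [0, 2.9λ].
With A² fixed by ∫|χ|² = 1, i.e. A² = (45·λ^7/8)^(−1), substitute and integrate.
Substituting u = x/λ, A² and the length scale cancel in the ratio: P = ∫_{0}^{2.9} u^6·e^(-2·u) du / ∫_{0}^{∞} u^6·e^(-2·u) du.
Using ∫ u^6·e^(-2·u) du = -(4·u^6 + 12·u^5 + 30·u^4 + 60·u^3 + 90·u^2 + 90·u + 45)·e^(-2·u)/8, the numerator is ≈ 2.03405 and the denominator is 45/8.
The result is P = 0.36161.

P ≈ 0.3616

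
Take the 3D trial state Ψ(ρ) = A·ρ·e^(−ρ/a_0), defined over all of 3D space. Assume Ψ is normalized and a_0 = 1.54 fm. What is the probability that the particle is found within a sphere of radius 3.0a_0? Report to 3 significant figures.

Integrate the radial probability density 4πρ²|Ψ|² over ρ ≤ 3.0a_0.
Normalization gives A² = 1/(3·π·a_0^5).
Substituting u = ρ/a_0, A², 4π and the length scale all cancel in the ratio: P = ∫_{0}^{3.0} u^4·e^(-2·u) du / ∫_{0}^{∞} u^4·e^(-2·u) du.
With ∫ u^4·e^(-2·u) du = -(u^4/2 + u^3 + 3·u^2/2 + 3·u/2 + 3/4)·e^(-2·u) + C, the region integral is 3/4 - 345·e^(-6)/4 and the full one is 3/4.
The region integral divided by the full integral gives P = 0.7149.

P ≈ 0.715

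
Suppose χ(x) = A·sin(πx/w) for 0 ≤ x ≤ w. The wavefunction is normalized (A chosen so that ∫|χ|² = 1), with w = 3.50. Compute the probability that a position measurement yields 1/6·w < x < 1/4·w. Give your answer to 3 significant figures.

P ≈ 0.0620

|χ|² is the probability density, so P = ∫_{1/6·w}^{1/4·w} |χ|² dx.
Since A² = 1/(w/2), this is the region integral divided by the full normalization integral.
Let u = x/w; then A² and the length scale cancel, so P = ∫_{1/6}^{1/4} sin(π·u)^2 du ÷ ∫_{0}^{1} sin(π·u)^2 du.
An antiderivative of sin(π·u)^2 is u/2 - sin(2·π·u)/(4·π); evaluating from 1/6 to 1/4 gives -1/(4·π) + 1/24 + √(3)/(8·π), while the full integral is 1/2.
This works out to P = (-6 + π + 3·√(3))/(12·π).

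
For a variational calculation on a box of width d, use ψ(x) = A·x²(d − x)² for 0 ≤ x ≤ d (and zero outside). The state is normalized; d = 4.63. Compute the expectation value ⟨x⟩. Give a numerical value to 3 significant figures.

⟨x⟩ = ∫ x |ψ|² dx over the full domain.
The ratio of the moment integral to the normalization integral gives ⟨x⟩ = d/2.
With d = 4.63, ⟨x⟩ = 2.315.

⟨x⟩ ≈ 2.32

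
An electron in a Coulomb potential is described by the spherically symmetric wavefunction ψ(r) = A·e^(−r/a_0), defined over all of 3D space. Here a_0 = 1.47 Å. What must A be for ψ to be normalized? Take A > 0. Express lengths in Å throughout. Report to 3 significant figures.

We need A² ∫|f|² 4πr² dr = 1, taking the integral from 0 to ∞.
(Spherical symmetry: dV = 4πr² dr.)
With ∫₀^∞ r^2 e^(−αr) dr = 2!/α^3, with ψ = A·e^(−r/a_0), the integral evaluates to A²·[π·a_0^3].
Hence A² = 1/[π·a_0^3].
With a_0 = 1.47: A² = 0.1002 and A = 0.3166.

A ≈ 0.317 Å^(-3/2)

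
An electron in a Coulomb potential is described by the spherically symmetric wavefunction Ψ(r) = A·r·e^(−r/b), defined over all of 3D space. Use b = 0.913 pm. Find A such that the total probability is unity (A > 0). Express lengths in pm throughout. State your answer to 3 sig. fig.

A ≈ 0.409 pm^(-5/2)

Require ∫ |Ψ|² 4πr² dr = 1 over the whole domain.
With ∫₀^∞ r^4 e^(−αr) dr = 4!/α^5, carrying out the integral gives A² · 3·π·b^5.
So A² = (3·π·b^5)^(−1).
Substituting b = 0.913 gives A² = 0.1673, so A = 0.4090.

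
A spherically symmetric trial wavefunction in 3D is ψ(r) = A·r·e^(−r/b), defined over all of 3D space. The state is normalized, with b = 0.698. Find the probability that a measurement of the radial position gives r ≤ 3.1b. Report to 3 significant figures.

P ≈ 0.741

P = ∫ |ψ|² 4πr² dr over r ≤ 3.1b.
Normalization gives A² = 1/(3·π·b^5).
In terms of u = r/b (A², 4π and the length scale all cancel between numerator and denominator), P = [∫_{0}^{3.1} u^4·e^(-2·u) du] / [∫_{0}^{∞} u^4·e^(-2·u) du].
An antiderivative of u^4·e^(-2·u) is -(u^4/2 + u^3 + 3·u^2/2 + 3·u/2 + 3/4)·e^(-2·u); evaluating from 0 to 3.1 gives ≈ 0.55562, while the full integral is 3/4.
Taking the ratio yields P = 0.7408.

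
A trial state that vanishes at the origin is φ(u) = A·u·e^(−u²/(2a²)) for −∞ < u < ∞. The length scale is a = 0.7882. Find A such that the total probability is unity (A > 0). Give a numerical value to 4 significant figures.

A ≈ 1.518

Normalization requires ∫|φ|² du = 1, integrated from −∞ to ∞.
With ∫_{−∞}^{∞} u^(2m) e^(−αu²) du = (2m−1)!!·√π / (2^m α^(m+1/2)), with φ = A·u·e^(−u²/(2a²)), the integral evaluates to A²·[√(π)·a^3/2].
So A² = (√(π)·a^3/2)^(−1).
Substituting a = 0.7882 gives A² = 2.3043, so A = 1.5180.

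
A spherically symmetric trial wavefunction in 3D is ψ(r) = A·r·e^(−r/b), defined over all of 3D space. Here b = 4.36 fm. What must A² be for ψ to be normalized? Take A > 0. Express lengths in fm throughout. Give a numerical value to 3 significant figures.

Normalization requires ∫|ψ|² 4πr² dr = 1, integrated from 0 to ∞.
The angular integral contributes 4π, leaving ∫₀^∞ r²|ψ|² dr.
Using ∫₀^∞ rⁿ e^(−αr) dr = n!/αⁿ⁺¹, with ψ = A·r·e^(−r/b), the integral evaluates to A²·[3·π·b^5].
Hence A² = 1/[3·π·b^5].
With b = 4.36: A² = 0.00006734 and A = 0.008206.

A^2 ≈ 0.0000673 fm^(-5)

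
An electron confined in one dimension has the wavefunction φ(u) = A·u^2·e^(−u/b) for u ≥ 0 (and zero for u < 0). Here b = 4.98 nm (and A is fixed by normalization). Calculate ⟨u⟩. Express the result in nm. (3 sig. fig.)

⟨u⟩ ≈ 12.5 nm

⟨u⟩ = ∫ u |φ|² du over the full domain.
Recall ∫₀^∞ u^m e^(−u/β) du = m!·β^(m+1), evaluating both integrals, ⟨u⟩ = 5·b/2.
With b = 4.98, ⟨u⟩ = 12.45.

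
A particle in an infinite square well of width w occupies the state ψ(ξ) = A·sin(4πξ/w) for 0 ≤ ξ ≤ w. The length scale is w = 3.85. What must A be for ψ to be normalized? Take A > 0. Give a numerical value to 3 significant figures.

The normalization condition is ∫|ψ|² dξ = 1 from 0 to w.
With ∫₀^w sin²(nπξ/w) dξ = w/2, ∫|ψ|² dξ = A²·(w/2).
Setting this equal to 1 gives A² = 1/(w/2).
Substituting w = 3.85 gives A² = 0.5195, so A = 0.7207.

A ≈ 0.721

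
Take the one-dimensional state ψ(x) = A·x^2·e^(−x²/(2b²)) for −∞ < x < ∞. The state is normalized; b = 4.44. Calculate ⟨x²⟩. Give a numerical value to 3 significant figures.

⟨x^2⟩ ≈ 49.3

⟨x²⟩ = ∫ x^2 |ψ|² dx over the full domain.
Evaluating both integrals, ⟨x²⟩ = 5·b^2/2.
With b = 4.44, ⟨x^2⟩ = 49.28.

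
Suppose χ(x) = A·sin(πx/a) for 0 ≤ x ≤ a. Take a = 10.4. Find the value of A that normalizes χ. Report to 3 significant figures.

A ≈ 0.439

Require ∫ |χ|² dx = 1 over the whole domain.
Using sin²θ = (1 − cos 2θ)/2, with χ = A·sin(πx/a), the integral evaluates to A²·[a/2].
With a = 10.4: A² = 0.1923 and A = 0.4385.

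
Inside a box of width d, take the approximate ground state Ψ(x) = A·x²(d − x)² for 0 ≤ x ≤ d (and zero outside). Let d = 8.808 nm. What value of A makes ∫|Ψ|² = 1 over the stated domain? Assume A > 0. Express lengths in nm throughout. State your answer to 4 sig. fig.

Normalization requires ∫|Ψ|² dx = 1, integrated from 0 to d.
Expanding the polynomial and integrating term by term, ∫|Ψ|² dx = A²·(d^9/630).
Hence A² = 1/[d^9/630].
With d = 8.808: A² = 0.0000019744 and A = 0.0014051.

A ≈ 0.001405 nm^(-9/2)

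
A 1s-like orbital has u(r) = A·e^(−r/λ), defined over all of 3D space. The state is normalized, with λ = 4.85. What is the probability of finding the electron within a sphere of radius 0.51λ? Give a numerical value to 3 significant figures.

P ≈ 0.0840

P = ∫ |u|² 4πr² dr over r ≤ 0.51λ.
The full normalization integral is A²·[π·λ^3] = 1, fixing A².
Let t = r/λ; then A², 4π and the length scale all cancel, so P = ∫_{0}^{0.51} t^2·e^(-2·t) dt ÷ ∫_{0}^{∞} t^2·e^(-2·t) dt.
With ∫ t^2·e^(-2·t) dt = -(2·t^2 + 2·t + 1)·e^(-2·t)/4 + C, the region integral is ≈ 0.021004 and the full one is 1/4.
This evaluates to P = 0.08402.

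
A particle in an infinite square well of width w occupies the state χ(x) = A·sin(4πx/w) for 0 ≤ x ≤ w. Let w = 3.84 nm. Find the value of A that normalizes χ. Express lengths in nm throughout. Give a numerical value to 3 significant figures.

A ≈ 0.722 nm^(-1/2)

Require ∫ |χ|² dx = 1 over the whole domain.
With ∫₀^w sin²(nπx/w) dx = w/2, ∫|χ|² dx = A²·(w/2).
Plugging in w = 3.84 yields A = 0.7217.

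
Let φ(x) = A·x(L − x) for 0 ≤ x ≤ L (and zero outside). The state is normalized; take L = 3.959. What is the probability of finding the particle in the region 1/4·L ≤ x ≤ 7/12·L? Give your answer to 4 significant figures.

|φ|² is the probability density, so P = ∫_{1/4·L}^{7/12·L} |φ|² dx.
With A² fixed by ∫|φ|² = 1, i.e. A² = (L^5/30)^(−1), substitute and integrate.
In terms of u = x/L (A² and the length scale cancel between numerator and denominator), P = [∫_{1/4}^{7/12} u^2·(1 - u)^2 du] / [∫_{0}^{1} u^2·(1 - u)^2 du].
With ∫ u^2·(1 - u)^2 du = u^3·(6·u^2 - 15·u + 10)/30 + C, the region integral is ≈ 0.0183288 and the full one is 1/30.
The result is P = 0.54986.

P ≈ 0.5499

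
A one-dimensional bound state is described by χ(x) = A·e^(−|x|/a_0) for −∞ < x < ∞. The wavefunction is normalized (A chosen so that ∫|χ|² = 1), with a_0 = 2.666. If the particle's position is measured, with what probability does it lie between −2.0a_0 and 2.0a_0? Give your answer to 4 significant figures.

P = ∫_{−2.0a_0}^{2.0a_0} |χ(x)|² dx.
With A² fixed by ∫|χ|² = 1, i.e. A² = (a_0)^(−1), substitute and integrate.
By symmetry take twice the x ≥ 0 contribution in numerator and denominator; the 2's cancel. In terms of u = x/a_0 (A² and the length scale cancel between numerator and denominator), P = [∫_{0}^{2.0} e^(-2·u) du] / [∫_{0}^{∞} e^(-2·u) du].
Using ∫ e^(-2·u) du = -e^(-2·u)/2, the numerator is 1/2 - e^(-4)/2 and the denominator is 1/2.
The result is P = 0.98168.

P ≈ 0.9817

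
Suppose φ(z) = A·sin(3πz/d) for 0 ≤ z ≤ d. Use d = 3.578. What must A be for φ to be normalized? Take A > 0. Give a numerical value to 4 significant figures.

A ≈ 0.7476

Normalization requires ∫|φ|² dz = 1, integrated from 0 to d.
Carrying out the integral gives A² · d/2.
Setting this equal to 1 gives A² = 1/(d/2).
Plugging in d = 3.578 yields A = 0.74764.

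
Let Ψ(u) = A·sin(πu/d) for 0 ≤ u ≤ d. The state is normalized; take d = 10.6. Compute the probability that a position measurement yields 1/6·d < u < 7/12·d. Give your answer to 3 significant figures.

P ≈ 0.634

|Ψ|² is the probability density, so P = ∫_{1/6·d}^{7/12·d} |Ψ|² du.
Since A² = 1/(d/2), this is the region integral divided by the full normalization integral.
Let t = u/d; then A² and the length scale cancel, so P = ∫_{1/6}^{7/12} sin(π·t)^2 dt ÷ ∫_{0}^{1} sin(π·t)^2 dt.
With ∫ sin(π·t)^2 dt = t/2 - sin(2·π·t)/(4·π) + C, the region integral is 1/(8·π) + √(3)/(8·π) + 5/24 and the full one is 1/2.
The result is P = (3 + 3·√(3) + 5·π)/(12·π).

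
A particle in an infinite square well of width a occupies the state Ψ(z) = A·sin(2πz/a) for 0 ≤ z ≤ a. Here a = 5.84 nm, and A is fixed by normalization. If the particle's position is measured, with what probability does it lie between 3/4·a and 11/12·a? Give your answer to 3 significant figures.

P ≈ 0.236

|Ψ|² is the probability density, so P = ∫_{3/4·a}^{11/12·a} |Ψ|² dz.
The normalization integral ∫|Ψ|²dz over the whole domain equals a/2·A², and A² cancels in the ratio.
Substituting u = z/a, A² and the length scale cancel in the ratio: P = ∫_{3/4}^{11/12} sin(2·π·u)^2 du / ∫_{0}^{1} sin(2·π·u)^2 du.
Using ∫ sin(2·π·u)^2 du = u/2 - sin(4·π·u)/(8·π), the numerator is √(3)/(16·π) + 1/12 and the denominator is 1/2.
This works out to P = (√(3)/8 + π/6)/π.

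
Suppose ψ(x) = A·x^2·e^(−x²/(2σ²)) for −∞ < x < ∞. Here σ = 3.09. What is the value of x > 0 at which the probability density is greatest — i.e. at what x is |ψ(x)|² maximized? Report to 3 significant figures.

Set d/dx [|ψ(x)|²] = 0 and solve for x > 0.
This gives x = √(2)·σ.
With σ = 3.09, the value of x > 0 at which the probability density is greatest is 4.370.

x ≈ 4.37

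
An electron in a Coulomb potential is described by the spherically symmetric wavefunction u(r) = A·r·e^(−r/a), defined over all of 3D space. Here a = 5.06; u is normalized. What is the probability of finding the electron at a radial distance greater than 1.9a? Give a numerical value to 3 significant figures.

P ≈ 0.668

Integrate the radial probability density 4πr²|u|² over r > 1.9a.
Normalization gives A² = 1/(3·π·a^5).
In terms of t = r/a (A², 4π and the length scale all cancel between numerator and denominator), P = [∫_{1.9}^{∞} t^4·e^(-2·t) dt] / [∫_{0}^{∞} t^4·e^(-2·t) dt].
With ∫ t^4·e^(-2·t) dt = -(t^4/2 + t^3 + 3·t^2/2 + 3·t/2 + 3/4)·e^(-2·t) + C, the region integral is ≈ 0.50088 and the full one is 3/4.
This evaluates to P = 0.6678.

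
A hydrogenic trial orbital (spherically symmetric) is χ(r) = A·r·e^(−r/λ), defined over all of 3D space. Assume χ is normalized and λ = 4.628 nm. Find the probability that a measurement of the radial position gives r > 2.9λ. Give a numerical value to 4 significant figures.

P = ∫ |χ|² 4πr² dr over r > 2.9λ.
A² is fixed by ∫₀^∞ 4πr²|χ|² dr = 1, i.e. A² = (3·π·λ^5)^(−1).
In terms of u = r/λ (A², 4π and the length scale all cancel between numerator and denominator), P = [∫_{2.9}^{∞} u^4·e^(-2·u) du] / [∫_{0}^{∞} u^4·e^(-2·u) du].
Using ∫ u^4·e^(-2·u) du = -(u^4/2 + u^3 + 3·u^2/2 + 3·u/2 + 3/4)·e^(-2·u), the numerator is ≈ 0.234539 and the denominator is 3/4.
The region integral divided by the full integral gives P = 0.31272.

P ≈ 0.3127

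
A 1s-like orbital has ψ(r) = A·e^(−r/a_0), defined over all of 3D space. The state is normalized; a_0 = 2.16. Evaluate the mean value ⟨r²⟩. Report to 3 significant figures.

⟨r^2⟩ ≈ 14.0

By definition ⟨r²⟩ = ∫ r^2 |ψ(r)|² 4πr² dr.
Using ∫₀^∞ rⁿ e^(−αr) dr = n!/αⁿ⁺¹, since the A² factors cancel between numerator and denominator, ⟨r²⟩ = 3·a_0^2.
With a_0 = 2.16, ⟨r^2⟩ = 14.00.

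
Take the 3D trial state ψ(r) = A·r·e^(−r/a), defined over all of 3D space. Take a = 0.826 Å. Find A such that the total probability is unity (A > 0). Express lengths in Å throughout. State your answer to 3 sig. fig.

Normalization requires ∫|ψ|² 4πr² dr = 1, integrated from 0 to ∞.
In 3D with spherical symmetry the volume element is 4πr² dr.
With ∫₀^∞ r^4 e^(−αr) dr = 4!/α^5, carrying out the integral gives A² · 3·π·a^5.
Setting this equal to 1 gives A² = 1/(3·π·a^5).
Substituting a = 0.826 gives A² = 0.2759, so A = 0.5253.

A ≈ 0.525 Å^(-5/2)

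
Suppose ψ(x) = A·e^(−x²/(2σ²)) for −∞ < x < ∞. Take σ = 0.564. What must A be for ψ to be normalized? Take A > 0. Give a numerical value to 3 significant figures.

A ≈ 1.00

We need A² ∫|f|² dx = 1, taking the integral from −∞ to ∞.
Differentiating ∫e^(−αx²) dx = √(π/α) under α to get the higher moments, carrying out the integral gives A² · √(π)·σ.
So A² = (√(π)·σ)^(−1).
Substituting σ = 0.564 gives A² = 1.000, so A = 1.000.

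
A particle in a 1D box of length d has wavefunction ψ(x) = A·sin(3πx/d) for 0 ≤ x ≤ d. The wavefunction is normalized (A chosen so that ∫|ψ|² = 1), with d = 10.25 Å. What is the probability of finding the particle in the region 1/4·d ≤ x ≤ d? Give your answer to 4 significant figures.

P ≈ 0.6969

P = ∫_{1/4·d}^{d} |ψ(x)|² dx.
Since A² = 1/(d/2), this is the region integral divided by the full normalization integral.
Let u = x/d; then A² and the length scale cancel, so P = ∫_{1/4}^{1} sin(3·π·u)^2 du ÷ ∫_{0}^{1} sin(3·π·u)^2 du.
With ∫ sin(3·π·u)^2 du = u/2 - sin(6·π·u)/(12·π) + C, the region integral is 3/8 - 1/(12·π) and the full one is 1/2.
This works out to P = (-2 + 9·π)/(12·π).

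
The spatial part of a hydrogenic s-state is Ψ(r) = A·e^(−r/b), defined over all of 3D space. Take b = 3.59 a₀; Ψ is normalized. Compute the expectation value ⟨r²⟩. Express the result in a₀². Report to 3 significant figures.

⟨r²⟩ = ∫ r^2 |Ψ|² 4πr² dr over the full domain.
Since the A² factors cancel between numerator and denominator, ⟨r²⟩ = 3·b^2.
With b = 3.59, ⟨r^2⟩ = 38.66.

⟨r^2⟩ ≈ 38.7 a₀^2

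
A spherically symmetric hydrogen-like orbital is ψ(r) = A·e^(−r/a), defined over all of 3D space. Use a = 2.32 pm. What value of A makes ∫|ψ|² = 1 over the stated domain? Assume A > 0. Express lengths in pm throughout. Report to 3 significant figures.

Normalization requires ∫|ψ|² 4πr² dr = 1, integrated from 0 to ∞.
In 3D with spherical symmetry the volume element is 4πr² dr.
Recall ∫₀^∞ r^m e^(−r/β) dr = m!·β^(m+1), carrying out the integral gives A² · π·a^3.
Hence A² = 1/[π·a^3].
Substituting a = 2.32 gives A² = 0.02549, so A = 0.1597.

A ≈ 0.160 pm^(-3/2)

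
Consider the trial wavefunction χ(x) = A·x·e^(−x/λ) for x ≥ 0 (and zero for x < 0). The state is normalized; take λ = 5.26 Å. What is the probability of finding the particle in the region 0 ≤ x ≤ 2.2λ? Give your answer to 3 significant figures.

P ≈ 0.815

The probability is P = ∫ |χ|² dx over [0, 2.2λ].
The normalization integral ∫|χ|²dx over the whole domain equals λ^3/4·A², and A² cancels in the ratio.
Substituting u = x/λ, A² and the length scale cancel in the ratio: P = ∫_{0}^{2.2} u^2·e^(-2·u) du / ∫_{0}^{∞} u^2·e^(-2·u) du.
With ∫ u^2·e^(-2·u) du = -(2·u^2 + 2·u + 1)·e^(-2·u)/4 + C, the region integral is 1/4 - 377·e^(-22/5)/100 and the full one is 1/4.
Taking the ratio, P = 0.8149.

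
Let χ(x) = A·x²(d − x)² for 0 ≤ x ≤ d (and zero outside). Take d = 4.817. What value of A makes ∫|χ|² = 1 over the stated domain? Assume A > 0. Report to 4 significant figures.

A ≈ 0.02124

The normalization condition is ∫|χ|² dx = 1 from 0 to d.
Carrying out the integral gives A² · d^9/630.
So A² = (d^9/630)^(−1).
With d = 4.817: A² = 0.00045118 and A = 0.021241.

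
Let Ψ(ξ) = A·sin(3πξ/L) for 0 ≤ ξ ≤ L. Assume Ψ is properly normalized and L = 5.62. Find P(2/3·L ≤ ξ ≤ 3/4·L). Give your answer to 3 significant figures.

P ≈ 0.0303

The probability is P = ∫ |Ψ|² dξ over [2/3·L, 3/4·L].
Since A² = 1/(L/2), this is the region integral divided by the full normalization integral.
In terms of u = ξ/L (A² and the length scale cancel between numerator and denominator), P = [∫_{2/3}^{3/4} sin(3·π·u)^2 du] / [∫_{0}^{1} sin(3·π·u)^2 du].
Using ∫ sin(3·π·u)^2 du = u/2 - sin(6·π·u)/(12·π), the numerator is 1/24 - 1/(12·π) and the denominator is 1/2.
The result is P = (-2 + π)/(12·π).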